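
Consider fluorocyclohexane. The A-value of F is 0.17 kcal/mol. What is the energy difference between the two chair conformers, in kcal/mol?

0.17 kcal/mol

A monosubstituted cyclohexane has one chair with the fluoro group axial (E = A = 0.17 kcal/mol) and one with it equatorial (E = 0).
ΔE = 0.17 − 0 = 0.17 kcal/mol.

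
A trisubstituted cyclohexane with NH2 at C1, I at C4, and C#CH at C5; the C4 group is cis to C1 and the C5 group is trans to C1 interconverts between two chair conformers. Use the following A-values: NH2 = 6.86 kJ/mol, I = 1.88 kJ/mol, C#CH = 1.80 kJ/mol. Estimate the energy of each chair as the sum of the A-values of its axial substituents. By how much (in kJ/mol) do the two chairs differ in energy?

3.18 kJ/mol

Chair I (amino axial, iodo equatorial, ethynyl equatorial): E = 6.86 kJ/mol.
Chair II (amino equatorial, iodo axial, ethynyl axial): E = 3.68 kJ/mol.
ΔE = 6.86 − 3.68 = 3.18 kJ/mol; chair II is more stable.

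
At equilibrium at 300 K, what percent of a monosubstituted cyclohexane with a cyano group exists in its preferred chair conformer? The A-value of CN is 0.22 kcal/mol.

59.1%

One chair has the cyano group axial (E = 0.22 kcal/mol) and the other has it equatorial (E = 0).
ΔG = 0.22 kcal/mol between the two chairs.
K = exp(ΔG/RT) with R = 1.987×10⁻³ kcal mol⁻¹ K⁻¹ and T = 300 K gives K ≈ 1.45.
Fraction in the lower-energy chair = K/(K+1) = 59.1%.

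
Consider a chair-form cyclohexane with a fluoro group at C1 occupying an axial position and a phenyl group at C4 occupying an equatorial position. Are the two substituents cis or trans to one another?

C1 and C4 have opposite parity, so their axial bonds point in opposite directions.
With opposite-parity carbons, two substituents on the same face are one axial and one equatorial; opposite faces give both axial or both equatorial.
Here the groups are axial/equatorial → same face → cis.

cis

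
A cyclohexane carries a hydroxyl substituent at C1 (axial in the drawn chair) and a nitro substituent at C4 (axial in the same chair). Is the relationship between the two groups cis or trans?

trans

C1 and C4 have opposite parity, so their axial bonds point in opposite directions.
With opposite-parity carbons, two substituents on the same face are one axial and one equatorial; opposite faces give both axial or both equatorial.
Here the groups are axial/axial → opposite face → trans.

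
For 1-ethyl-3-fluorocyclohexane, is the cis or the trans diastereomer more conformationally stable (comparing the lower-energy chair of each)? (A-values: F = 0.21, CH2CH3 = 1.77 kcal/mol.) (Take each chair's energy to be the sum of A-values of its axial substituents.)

At 1,3 positions (parity same): cis → (e,e or a,a); trans → (a,e or e,a).
Best chair for cis: E = 0.00 kcal/mol; best chair for trans: E = 0.21 kcal/mol.
The cis isomer is lower by 0.21 kcal/mol.

cis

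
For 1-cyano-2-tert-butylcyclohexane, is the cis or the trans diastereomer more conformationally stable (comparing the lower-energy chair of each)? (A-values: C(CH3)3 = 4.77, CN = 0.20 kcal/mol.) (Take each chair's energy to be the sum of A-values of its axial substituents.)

At 1,2 positions (parity opposite): cis → (a,e or e,a); trans → (e,e or a,a).
Best chair for cis: E = 0.20 kcal/mol; best chair for trans: E = 0.00 kcal/mol.
The trans isomer is lower by 0.20 kcal/mol.

trans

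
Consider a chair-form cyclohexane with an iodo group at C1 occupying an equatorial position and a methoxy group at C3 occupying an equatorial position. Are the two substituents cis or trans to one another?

C1 and C3 have the same parity, so their axial bonds point in the same direction.
With same-parity carbons, two substituents on the same face are both axial or both equatorial; opposite faces give one of each.
Here the groups are equatorial/equatorial → same face → cis.

cis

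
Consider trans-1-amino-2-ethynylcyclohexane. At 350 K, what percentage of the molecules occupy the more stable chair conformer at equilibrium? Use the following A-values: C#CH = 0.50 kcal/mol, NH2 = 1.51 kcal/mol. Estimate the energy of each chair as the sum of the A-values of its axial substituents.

94.7%

C1 and C2 have opposite parity, so for the trans isomer the two substituents are e,e in one chair and a,a in the other.
Chair I (ethynyl axial, amino axial): E = 2.01 kcal/mol; chair II (ethynyl equatorial, amino equatorial): E = 0.00 kcal/mol.
ΔG = 2.01 kcal/mol between the two chairs.
K = exp(ΔG/RT) with R = 1.987×10⁻³ kcal mol⁻¹ K⁻¹ and T = 350 K gives K ≈ 18.
Fraction in the lower-energy chair = K/(K+1) = 94.7%.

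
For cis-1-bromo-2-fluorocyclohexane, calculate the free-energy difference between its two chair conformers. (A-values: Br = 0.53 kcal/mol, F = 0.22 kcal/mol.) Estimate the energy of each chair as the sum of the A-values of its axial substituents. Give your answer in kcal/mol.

0.31 kcal/mol

C1 and C2 have opposite parity, so for the cis isomer the two substituents are one axial and one equatorial in each chair.
Chair I (bromo axial, fluoro equatorial): E = 0.53 kcal/mol.
Chair II (bromo equatorial, fluoro axial): E = 0.22 kcal/mol.
ΔE = 0.53 − 0.22 = 0.31 kcal/mol; chair II is more stable.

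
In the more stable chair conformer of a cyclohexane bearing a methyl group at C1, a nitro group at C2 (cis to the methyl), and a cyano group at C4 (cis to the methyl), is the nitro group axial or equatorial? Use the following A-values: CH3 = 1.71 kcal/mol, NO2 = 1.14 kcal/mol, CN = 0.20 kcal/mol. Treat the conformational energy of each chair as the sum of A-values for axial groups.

axial

Chair I (methyl axial, nitro equatorial, cyano equatorial): E = 1.71 kcal/mol.
Chair II (methyl equatorial, nitro axial, cyano axial): E = 1.34 kcal/mol.
Chair II is the more stable (lower-energy) conformer, and in that chair the nitro group is axial.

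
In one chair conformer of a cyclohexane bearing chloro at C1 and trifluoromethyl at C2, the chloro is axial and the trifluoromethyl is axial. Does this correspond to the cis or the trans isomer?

C1 and C2 have opposite parity, so their axial bonds point in opposite directions.
With opposite-parity carbons, two substituents on the same face are one axial and one equatorial; opposite faces give both axial or both equatorial.
Here the groups are axial/axial → opposite face → trans.

trans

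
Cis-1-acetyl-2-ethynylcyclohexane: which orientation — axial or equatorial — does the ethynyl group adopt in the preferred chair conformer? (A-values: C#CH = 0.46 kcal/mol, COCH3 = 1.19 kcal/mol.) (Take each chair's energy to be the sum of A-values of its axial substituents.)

C1 and C2 have opposite parity, so for the cis isomer the two substituents are one axial and one equatorial in each chair.
Chair I (ethynyl axial, acetyl equatorial): E = 0.46 kcal/mol.
Chair II (ethynyl equatorial, acetyl axial): E = 1.19 kcal/mol.
Chair I is the more stable (lower-energy) conformer, and in that chair the ethynyl group is axial.

axial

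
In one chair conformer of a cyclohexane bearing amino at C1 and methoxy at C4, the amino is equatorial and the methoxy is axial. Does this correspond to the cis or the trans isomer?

cis

C1 and C4 have opposite parity, so their axial bonds point in opposite directions.
With opposite-parity carbons, two substituents on the same face are one axial and one equatorial; opposite faces give both axial or both equatorial.
Here the groups are equatorial/axial → same face → cis.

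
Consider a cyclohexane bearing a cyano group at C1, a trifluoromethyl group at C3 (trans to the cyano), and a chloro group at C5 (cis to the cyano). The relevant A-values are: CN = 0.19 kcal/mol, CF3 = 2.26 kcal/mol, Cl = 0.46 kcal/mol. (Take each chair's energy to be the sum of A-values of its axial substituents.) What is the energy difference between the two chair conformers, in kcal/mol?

1.61 kcal/mol

Chair I (cyano axial, trifluoromethyl equatorial, chloro axial): E = 0.65 kcal/mol.
Chair II (cyano equatorial, trifluoromethyl axial, chloro equatorial): E = 2.26 kcal/mol.
ΔE = 2.26 − 0.65 = 1.61 kcal/mol; chair I is more stable.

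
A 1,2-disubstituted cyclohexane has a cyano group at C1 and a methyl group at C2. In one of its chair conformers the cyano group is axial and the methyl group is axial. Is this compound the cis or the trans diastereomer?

C1 and C2 have opposite parity, so their axial bonds point in opposite directions.
With opposite-parity carbons, two substituents on the same face are one axial and one equatorial; opposite faces give both axial or both equatorial.
Here the groups are axial/axial → opposite face → trans.

trans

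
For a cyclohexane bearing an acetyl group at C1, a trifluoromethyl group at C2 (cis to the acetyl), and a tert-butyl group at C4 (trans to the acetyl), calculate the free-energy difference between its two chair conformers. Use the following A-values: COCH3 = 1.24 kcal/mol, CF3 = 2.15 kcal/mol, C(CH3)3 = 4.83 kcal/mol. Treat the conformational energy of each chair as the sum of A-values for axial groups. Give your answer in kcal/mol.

Chair I (acetyl axial, trifluoromethyl equatorial, tert-butyl axial): E = 6.07 kcal/mol.
Chair II (acetyl equatorial, trifluoromethyl axial, tert-butyl equatorial): E = 2.15 kcal/mol.
ΔE = 6.07 − 2.15 = 3.92 kcal/mol; chair II is more stable.

3.92 kcal/mol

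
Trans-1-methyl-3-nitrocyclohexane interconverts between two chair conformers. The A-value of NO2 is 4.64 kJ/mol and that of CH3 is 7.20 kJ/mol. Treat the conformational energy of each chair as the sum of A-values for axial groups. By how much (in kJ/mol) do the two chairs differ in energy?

2.56 kJ/mol

C1 and C3 have the same parity, so for the trans isomer the two substituents are one axial and one equatorial in each chair.
Chair I (nitro axial, methyl equatorial): E = 4.64 kJ/mol.
Chair II (nitro equatorial, methyl axial): E = 7.20 kJ/mol.
ΔE = 7.20 − 4.64 = 2.56 kJ/mol; chair I is more stable.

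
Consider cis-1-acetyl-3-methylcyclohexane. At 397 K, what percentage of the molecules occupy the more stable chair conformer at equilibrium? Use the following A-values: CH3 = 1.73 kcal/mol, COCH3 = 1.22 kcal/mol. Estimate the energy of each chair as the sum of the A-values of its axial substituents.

C1 and C3 have the same parity, so for the cis isomer the two substituents are e,e in one chair and a,a in the other.
Chair I (methyl axial, acetyl axial): E = 2.95 kcal/mol; chair II (methyl equatorial, acetyl equatorial): E = 0.00 kcal/mol.
ΔG = 2.95 kcal/mol between the two chairs.
K = exp(ΔG/RT) with R = 1.987×10⁻³ kcal mol⁻¹ K⁻¹ and T = 397 K gives K ≈ 42.1.
Fraction in the lower-energy chair = K/(K+1) = 97.7%.

97.7%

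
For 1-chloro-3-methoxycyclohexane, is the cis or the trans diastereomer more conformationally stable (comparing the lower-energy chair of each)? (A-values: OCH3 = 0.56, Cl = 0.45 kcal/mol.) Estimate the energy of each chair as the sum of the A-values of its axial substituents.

cis

At 1,3 positions (parity same): cis → (e,e or a,a); trans → (a,e or e,a).
Best chair for cis: E = 0.00 kcal/mol; best chair for trans: E = 0.45 kcal/mol.
The cis isomer is lower by 0.45 kcal/mol.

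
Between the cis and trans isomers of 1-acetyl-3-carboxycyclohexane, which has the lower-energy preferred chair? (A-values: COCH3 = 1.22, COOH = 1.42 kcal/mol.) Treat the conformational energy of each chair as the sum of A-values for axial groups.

cis

At 1,3 positions (parity same): cis → (e,e or a,a); trans → (a,e or e,a).
Best chair for cis: E = 0.00 kcal/mol; best chair for trans: E = 1.22 kcal/mol.
The cis isomer is lower by 1.22 kcal/mol.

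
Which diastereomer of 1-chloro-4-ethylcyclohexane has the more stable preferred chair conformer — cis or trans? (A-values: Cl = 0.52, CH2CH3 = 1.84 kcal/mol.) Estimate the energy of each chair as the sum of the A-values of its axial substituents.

At 1,4 positions (parity opposite): cis → (a,e or e,a); trans → (e,e or a,a).
Best chair for cis: E = 0.52 kcal/mol; best chair for trans: E = 0.00 kcal/mol.
The trans isomer is lower by 0.52 kcal/mol.

trans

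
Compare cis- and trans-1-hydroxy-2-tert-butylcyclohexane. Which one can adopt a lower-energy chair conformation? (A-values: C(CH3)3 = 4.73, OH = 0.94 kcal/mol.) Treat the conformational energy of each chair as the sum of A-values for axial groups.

trans

At 1,2 positions (parity opposite): cis → (a,e or e,a); trans → (e,e or a,a).
Best chair for cis: E = 0.94 kcal/mol; best chair for trans: E = 0.00 kcal/mol.
The trans isomer is lower by 0.94 kcal/mol.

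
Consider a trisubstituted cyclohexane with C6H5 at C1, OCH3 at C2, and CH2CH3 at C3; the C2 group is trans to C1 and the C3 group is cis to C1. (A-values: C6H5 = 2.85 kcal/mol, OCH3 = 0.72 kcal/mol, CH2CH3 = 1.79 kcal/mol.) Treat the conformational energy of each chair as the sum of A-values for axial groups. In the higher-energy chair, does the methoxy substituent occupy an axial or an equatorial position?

axial

Chair I (phenyl axial, methoxy axial, ethyl axial): E = 5.36 kcal/mol.
Chair II (phenyl equatorial, methoxy equatorial, ethyl equatorial): E = 0.00 kcal/mol.
Chair I is the less stable (higher-energy) conformer, and in that chair the methoxy group is axial.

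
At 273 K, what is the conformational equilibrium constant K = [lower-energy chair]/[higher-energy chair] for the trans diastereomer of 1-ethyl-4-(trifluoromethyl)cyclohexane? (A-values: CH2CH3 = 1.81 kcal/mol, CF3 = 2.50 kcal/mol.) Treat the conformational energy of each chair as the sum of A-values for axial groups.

C1 and C4 have opposite parity, so for the trans isomer the two substituents are e,e in one chair and a,a in the other.
Chair I (ethyl axial, trifluoromethyl axial): E = 4.31 kcal/mol; chair II (ethyl equatorial, trifluoromethyl equatorial): E = 0.00 kcal/mol.
ΔG = 4.31 kcal/mol between the two chairs.
K = exp(ΔG/RT) with R = 1.987×10⁻³ kcal mol⁻¹ K⁻¹ and T = 273 K gives K ≈ 2.82e+03.

K ≈ 2823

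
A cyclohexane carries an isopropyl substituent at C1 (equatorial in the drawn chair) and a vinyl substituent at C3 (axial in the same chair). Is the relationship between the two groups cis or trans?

C1 and C3 have the same parity, so their axial bonds point in the same direction.
With same-parity carbons, two substituents on the same face are both axial or both equatorial; opposite faces give one of each.
Here the groups are equatorial/axial → opposite face → trans.

trans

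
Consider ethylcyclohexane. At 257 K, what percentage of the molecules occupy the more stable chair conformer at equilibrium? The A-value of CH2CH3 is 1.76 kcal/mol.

96.9%

One chair has the ethyl group axial (E = 1.76 kcal/mol) and the other has it equatorial (E = 0).
ΔG = 1.76 kcal/mol between the two chairs.
K = exp(ΔG/RT) with R = 1.987×10⁻³ kcal mol⁻¹ K⁻¹ and T = 257 K gives K ≈ 31.4.
Fraction in the lower-energy chair = K/(K+1) = 96.9%.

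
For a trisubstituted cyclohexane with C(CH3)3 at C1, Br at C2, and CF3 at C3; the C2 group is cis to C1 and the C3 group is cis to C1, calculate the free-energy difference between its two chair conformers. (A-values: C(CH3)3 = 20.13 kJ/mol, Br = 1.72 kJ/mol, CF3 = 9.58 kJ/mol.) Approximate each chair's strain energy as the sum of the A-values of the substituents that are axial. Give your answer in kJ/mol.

27.99 kJ/mol

Chair I (tert-butyl axial, bromo equatorial, trifluoromethyl axial): E = 29.71 kJ/mol.
Chair II (tert-butyl equatorial, bromo axial, trifluoromethyl equatorial): E = 1.72 kJ/mol.
ΔE = 29.71 − 1.72 = 27.99 kJ/mol; chair II is more stable.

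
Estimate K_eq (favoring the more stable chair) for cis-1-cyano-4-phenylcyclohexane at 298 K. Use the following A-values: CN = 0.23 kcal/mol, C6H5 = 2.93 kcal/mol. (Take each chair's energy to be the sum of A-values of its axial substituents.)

K ≈ 95.6

C1 and C4 have opposite parity, so for the cis isomer the two substituents are one axial and one equatorial in each chair.
Chair I (cyano axial, phenyl equatorial): E = 0.23 kcal/mol; chair II (cyano equatorial, phenyl axial): E = 2.93 kcal/mol.
ΔG = 2.70 kcal/mol between the two chairs.
K = exp(ΔG/RT) with R = 1.987×10⁻³ kcal mol⁻¹ K⁻¹ and T = 298 K gives K ≈ 95.6.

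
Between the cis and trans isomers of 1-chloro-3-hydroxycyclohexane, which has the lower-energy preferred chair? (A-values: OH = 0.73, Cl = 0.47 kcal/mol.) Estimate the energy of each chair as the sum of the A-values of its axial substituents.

At 1,3 positions (parity same): cis → (e,e or a,a); trans → (a,e or e,a).
Best chair for cis: E = 0.00 kcal/mol; best chair for trans: E = 0.47 kcal/mol.
The cis isomer is lower by 0.47 kcal/mol.

cis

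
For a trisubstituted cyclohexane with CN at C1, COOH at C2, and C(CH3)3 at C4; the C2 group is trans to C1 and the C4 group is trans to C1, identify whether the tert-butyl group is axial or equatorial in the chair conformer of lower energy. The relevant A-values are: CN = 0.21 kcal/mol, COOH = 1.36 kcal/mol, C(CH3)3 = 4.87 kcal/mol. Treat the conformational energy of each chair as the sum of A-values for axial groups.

equatorial

Chair I (cyano axial, carboxyl axial, tert-butyl axial): E = 6.44 kcal/mol.
Chair II (cyano equatorial, carboxyl equatorial, tert-butyl equatorial): E = 0.00 kcal/mol.
Chair II is the more stable (lower-energy) conformer, and in that chair the tert-butyl group is equatorial.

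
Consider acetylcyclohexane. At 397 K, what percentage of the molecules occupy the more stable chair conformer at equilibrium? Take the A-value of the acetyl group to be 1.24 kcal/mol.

One chair has the acetyl group axial (E = 1.24 kcal/mol) and the other has it equatorial (E = 0).
ΔG = 1.24 kcal/mol between the two chairs.
K = exp(ΔG/RT) with R = 1.987×10⁻³ kcal mol⁻¹ K⁻¹ and T = 397 K gives K ≈ 4.82.
Fraction in the lower-energy chair = K/(K+1) = 82.8%.

82.8%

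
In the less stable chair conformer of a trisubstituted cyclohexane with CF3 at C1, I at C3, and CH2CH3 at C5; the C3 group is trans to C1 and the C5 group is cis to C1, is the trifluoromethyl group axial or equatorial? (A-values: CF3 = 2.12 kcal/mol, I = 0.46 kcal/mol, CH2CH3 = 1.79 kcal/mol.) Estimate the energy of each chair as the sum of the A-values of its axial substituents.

axial

Chair I (trifluoromethyl axial, iodo equatorial, ethyl axial): E = 3.91 kcal/mol.
Chair II (trifluoromethyl equatorial, iodo axial, ethyl equatorial): E = 0.46 kcal/mol.
Chair I is the less stable (higher-energy) conformer, and in that chair the trifluoromethyl group is axial.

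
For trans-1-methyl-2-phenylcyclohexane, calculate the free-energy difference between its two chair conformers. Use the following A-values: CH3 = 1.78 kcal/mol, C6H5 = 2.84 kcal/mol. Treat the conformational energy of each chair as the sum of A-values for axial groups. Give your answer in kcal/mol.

C1 and C2 have opposite parity, so for the trans isomer the two substituents are e,e in one chair and a,a in the other.
Chair I (methyl axial, phenyl axial): E = 4.62 kcal/mol.
Chair II (methyl equatorial, phenyl equatorial): E = 0.00 kcal/mol.
ΔE = 4.62 − 0.00 = 4.62 kcal/mol; chair II is more stable.

4.62 kcal/mol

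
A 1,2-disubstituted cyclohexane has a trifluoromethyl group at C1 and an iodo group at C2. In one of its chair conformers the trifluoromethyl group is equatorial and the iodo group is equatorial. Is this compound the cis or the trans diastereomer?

trans

C1 and C2 have opposite parity, so their axial bonds point in opposite directions.
With opposite-parity carbons, two substituents on the same face are one axial and one equatorial; opposite faces give both axial or both equatorial.
Here the groups are equatorial/equatorial → opposite face → trans.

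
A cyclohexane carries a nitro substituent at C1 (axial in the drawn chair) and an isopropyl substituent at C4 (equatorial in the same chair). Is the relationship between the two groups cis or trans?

C1 and C4 have opposite parity, so their axial bonds point in opposite directions.
With opposite-parity carbons, two substituents on the same face are one axial and one equatorial; opposite faces give both axial or both equatorial.
Here the groups are axial/equatorial → same face → cis.

cis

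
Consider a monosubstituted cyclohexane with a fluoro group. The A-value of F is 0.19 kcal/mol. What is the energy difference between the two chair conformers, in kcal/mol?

A monosubstituted cyclohexane has one chair with the fluoro group axial (E = A = 0.19 kcal/mol) and one with it equatorial (E = 0).
ΔE = 0.19 − 0 = 0.19 kcal/mol.

0.19 kcal/mol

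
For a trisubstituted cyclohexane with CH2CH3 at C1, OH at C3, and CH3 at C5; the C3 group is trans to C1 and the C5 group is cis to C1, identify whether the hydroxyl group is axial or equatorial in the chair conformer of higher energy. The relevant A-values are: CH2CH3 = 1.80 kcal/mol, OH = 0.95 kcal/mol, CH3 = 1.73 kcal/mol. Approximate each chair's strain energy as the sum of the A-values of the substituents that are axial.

equatorial

Chair I (ethyl axial, hydroxyl equatorial, methyl axial): E = 3.53 kcal/mol.
Chair II (ethyl equatorial, hydroxyl axial, methyl equatorial): E = 0.95 kcal/mol.
Chair I is the less stable (higher-energy) conformer, and in that chair the hydroxyl group is equatorial.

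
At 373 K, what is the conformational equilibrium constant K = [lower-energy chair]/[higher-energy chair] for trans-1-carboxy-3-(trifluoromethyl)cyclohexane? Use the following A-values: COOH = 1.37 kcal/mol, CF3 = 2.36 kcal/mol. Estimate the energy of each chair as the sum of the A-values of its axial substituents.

C1 and C3 have the same parity, so for the trans isomer the two substituents are one axial and one equatorial in each chair.
Chair I (carboxyl axial, trifluoromethyl equatorial): E = 1.37 kcal/mol; chair II (carboxyl equatorial, trifluoromethyl axial): E = 2.36 kcal/mol.
ΔG = 0.99 kcal/mol between the two chairs.
K = exp(ΔG/RT) with R = 1.987×10⁻³ kcal mol⁻¹ K⁻¹ and T = 373 K gives K ≈ 3.8.

K ≈ 3.80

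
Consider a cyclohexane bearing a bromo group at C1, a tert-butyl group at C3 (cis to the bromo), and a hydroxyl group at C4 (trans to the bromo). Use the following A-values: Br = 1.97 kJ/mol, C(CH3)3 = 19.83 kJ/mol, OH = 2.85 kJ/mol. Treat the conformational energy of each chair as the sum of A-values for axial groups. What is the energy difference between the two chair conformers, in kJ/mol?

Chair I (bromo axial, tert-butyl axial, hydroxyl axial): E = 24.65 kJ/mol.
Chair II (bromo equatorial, tert-butyl equatorial, hydroxyl equatorial): E = 0.00 kJ/mol.
ΔE = 24.65 − 0.00 = 24.65 kJ/mol; chair II is more stable.

24.65 kJ/mol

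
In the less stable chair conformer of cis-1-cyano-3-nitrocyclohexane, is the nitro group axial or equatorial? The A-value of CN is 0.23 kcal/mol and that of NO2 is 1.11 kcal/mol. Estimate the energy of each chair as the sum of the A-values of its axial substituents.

C1 and C3 have the same parity, so for the cis isomer the two substituents are e,e in one chair and a,a in the other.
Chair I (cyano axial, nitro axial): E = 1.34 kcal/mol.
Chair II (cyano equatorial, nitro equatorial): E = 0.00 kcal/mol.
Chair I is the less stable (higher-energy) conformer, and in that chair the nitro group is axial.

axial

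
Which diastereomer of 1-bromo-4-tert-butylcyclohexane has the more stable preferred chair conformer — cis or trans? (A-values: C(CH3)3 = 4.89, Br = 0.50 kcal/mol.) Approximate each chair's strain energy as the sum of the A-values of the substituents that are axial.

trans

At 1,4 positions (parity opposite): cis → (a,e or e,a); trans → (e,e or a,a).
Best chair for cis: E = 0.50 kcal/mol; best chair for trans: E = 0.00 kcal/mol.
The trans isomer is lower by 0.50 kcal/mol.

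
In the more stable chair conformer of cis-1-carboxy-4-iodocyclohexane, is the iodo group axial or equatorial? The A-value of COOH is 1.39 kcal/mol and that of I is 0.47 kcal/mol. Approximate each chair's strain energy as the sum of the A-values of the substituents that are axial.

axial

C1 and C4 have opposite parity, so for the cis isomer the two substituents are one axial and one equatorial in each chair.
Chair I (carboxyl axial, iodo equatorial): E = 1.39 kcal/mol.
Chair II (carboxyl equatorial, iodo axial): E = 0.47 kcal/mol.
Chair II is the more stable (lower-energy) conformer, and in that chair the iodo group is axial.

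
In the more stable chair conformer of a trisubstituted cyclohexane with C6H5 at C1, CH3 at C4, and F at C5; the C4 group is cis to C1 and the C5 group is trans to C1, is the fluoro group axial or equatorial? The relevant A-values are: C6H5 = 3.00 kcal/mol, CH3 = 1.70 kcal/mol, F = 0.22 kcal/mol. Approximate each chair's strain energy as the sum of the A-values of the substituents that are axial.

axial

Chair I (phenyl axial, methyl equatorial, fluoro equatorial): E = 3.00 kcal/mol.
Chair II (phenyl equatorial, methyl axial, fluoro axial): E = 1.92 kcal/mol.
Chair II is the more stable (lower-energy) conformer, and in that chair the fluoro group is axial.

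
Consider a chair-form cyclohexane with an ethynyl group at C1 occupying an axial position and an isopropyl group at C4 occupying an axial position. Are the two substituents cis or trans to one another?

C1 and C4 have opposite parity, so their axial bonds point in opposite directions.
With opposite-parity carbons, two substituents on the same face are one axial and one equatorial; opposite faces give both axial or both equatorial.
Here the groups are axial/axial → opposite face → trans.

trans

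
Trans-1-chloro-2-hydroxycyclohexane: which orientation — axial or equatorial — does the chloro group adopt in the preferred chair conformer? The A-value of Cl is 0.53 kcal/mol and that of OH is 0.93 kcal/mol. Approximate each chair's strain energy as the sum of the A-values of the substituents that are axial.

equatorial

C1 and C2 have opposite parity, so for the trans isomer the two substituents are e,e in one chair and a,a in the other.
Chair I (chloro axial, hydroxyl axial): E = 1.46 kcal/mol.
Chair II (chloro equatorial, hydroxyl equatorial): E = 0.00 kcal/mol.
Chair II is the more stable (lower-energy) conformer, and in that chair the chloro group is equatorial.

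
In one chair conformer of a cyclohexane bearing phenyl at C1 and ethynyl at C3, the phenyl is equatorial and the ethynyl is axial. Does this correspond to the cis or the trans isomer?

trans

C1 and C3 have the same parity, so their axial bonds point in the same direction.
With same-parity carbons, two substituents on the same face are both axial or both equatorial; opposite faces give one of each.
Here the groups are equatorial/axial → opposite face → trans.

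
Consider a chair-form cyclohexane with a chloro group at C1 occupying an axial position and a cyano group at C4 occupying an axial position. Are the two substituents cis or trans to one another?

trans

C1 and C4 have opposite parity, so their axial bonds point in opposite directions.
With opposite-parity carbons, two substituents on the same face are one axial and one equatorial; opposite faces give both axial or both equatorial.
Here the groups are axial/axial → opposite face → trans.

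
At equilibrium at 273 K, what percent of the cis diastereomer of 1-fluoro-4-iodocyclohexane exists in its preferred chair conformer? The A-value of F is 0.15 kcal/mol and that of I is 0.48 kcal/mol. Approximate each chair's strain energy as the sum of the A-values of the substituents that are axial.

64.8%

C1 and C4 have opposite parity, so for the cis isomer the two substituents are one axial and one equatorial in each chair.
Chair I (fluoro axial, iodo equatorial): E = 0.15 kcal/mol; chair II (fluoro equatorial, iodo axial): E = 0.48 kcal/mol.
ΔG = 0.33 kcal/mol between the two chairs.
K = exp(ΔG/RT) with R = 1.987×10⁻³ kcal mol⁻¹ K⁻¹ and T = 273 K gives K ≈ 1.84.
Fraction in the lower-energy chair = K/(K+1) = 64.8%.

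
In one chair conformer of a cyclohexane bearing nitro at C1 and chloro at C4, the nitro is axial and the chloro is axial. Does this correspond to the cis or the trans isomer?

trans

C1 and C4 have opposite parity, so their axial bonds point in opposite directions.
With opposite-parity carbons, two substituents on the same face are one axial and one equatorial; opposite faces give both axial or both equatorial.
Here the groups are axial/axial → opposite face → trans.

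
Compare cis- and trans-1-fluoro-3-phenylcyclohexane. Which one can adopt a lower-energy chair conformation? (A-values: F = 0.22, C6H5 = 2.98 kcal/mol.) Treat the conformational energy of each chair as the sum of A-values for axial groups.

At 1,3 positions (parity same): cis → (e,e or a,a); trans → (a,e or e,a).
Best chair for cis: E = 0.00 kcal/mol; best chair for trans: E = 0.22 kcal/mol.
The cis isomer is lower by 0.22 kcal/mol.

cis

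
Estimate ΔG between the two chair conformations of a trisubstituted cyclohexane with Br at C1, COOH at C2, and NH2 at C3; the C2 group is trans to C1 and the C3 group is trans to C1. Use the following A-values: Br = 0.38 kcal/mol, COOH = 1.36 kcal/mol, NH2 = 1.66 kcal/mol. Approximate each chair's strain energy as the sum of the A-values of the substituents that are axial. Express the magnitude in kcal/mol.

Chair I (bromo axial, carboxyl axial, amino equatorial): E = 1.74 kcal/mol.
Chair II (bromo equatorial, carboxyl equatorial, amino axial): E = 1.66 kcal/mol.
ΔE = 1.74 − 1.66 = 0.08 kcal/mol; chair II is more stable.

0.08 kcal/mol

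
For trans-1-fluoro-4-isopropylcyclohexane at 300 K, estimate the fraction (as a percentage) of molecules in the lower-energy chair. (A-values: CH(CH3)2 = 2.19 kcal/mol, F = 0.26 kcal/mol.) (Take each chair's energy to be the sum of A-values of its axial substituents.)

98.4%

C1 and C4 have opposite parity, so for the trans isomer the two substituents are e,e in one chair and a,a in the other.
Chair I (isopropyl axial, fluoro axial): E = 2.45 kcal/mol; chair II (isopropyl equatorial, fluoro equatorial): E = 0.00 kcal/mol.
ΔG = 2.45 kcal/mol between the two chairs.
K = exp(ΔG/RT) with R = 1.987×10⁻³ kcal mol⁻¹ K⁻¹ and T = 300 K gives K ≈ 60.9.
Fraction in the lower-energy chair = K/(K+1) = 98.4%.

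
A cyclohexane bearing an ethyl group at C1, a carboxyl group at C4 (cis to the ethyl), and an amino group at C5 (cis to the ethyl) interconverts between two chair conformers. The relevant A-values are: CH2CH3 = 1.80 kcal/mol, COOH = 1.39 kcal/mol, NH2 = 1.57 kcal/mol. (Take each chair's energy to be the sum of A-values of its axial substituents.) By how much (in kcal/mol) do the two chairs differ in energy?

1.98 kcal/mol

Chair I (ethyl axial, carboxyl equatorial, amino axial): E = 3.37 kcal/mol.
Chair II (ethyl equatorial, carboxyl axial, amino equatorial): E = 1.39 kcal/mol.
ΔE = 3.37 − 1.39 = 1.98 kcal/mol; chair II is more stable.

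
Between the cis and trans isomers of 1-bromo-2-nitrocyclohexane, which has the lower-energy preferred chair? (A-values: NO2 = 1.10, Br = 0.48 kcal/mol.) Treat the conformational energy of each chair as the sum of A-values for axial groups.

trans

At 1,2 positions (parity opposite): cis → (a,e or e,a); trans → (e,e or a,a).
Best chair for cis: E = 0.48 kcal/mol; best chair for trans: E = 0.00 kcal/mol.
The trans isomer is lower by 0.48 kcal/mol.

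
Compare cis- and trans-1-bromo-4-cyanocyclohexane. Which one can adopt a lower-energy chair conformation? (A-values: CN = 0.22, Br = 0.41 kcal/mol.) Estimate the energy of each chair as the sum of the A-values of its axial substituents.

At 1,4 positions (parity opposite): cis → (a,e or e,a); trans → (e,e or a,a).
Best chair for cis: E = 0.22 kcal/mol; best chair for trans: E = 0.00 kcal/mol.
The trans isomer is lower by 0.22 kcal/mol.

trans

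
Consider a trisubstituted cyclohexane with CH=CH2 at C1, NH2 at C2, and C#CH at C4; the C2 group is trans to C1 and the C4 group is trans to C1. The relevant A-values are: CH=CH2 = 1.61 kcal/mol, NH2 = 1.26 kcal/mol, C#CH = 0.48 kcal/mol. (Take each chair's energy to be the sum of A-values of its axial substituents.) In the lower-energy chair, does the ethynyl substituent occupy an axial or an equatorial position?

equatorial

Chair I (vinyl axial, amino axial, ethynyl axial): E = 3.35 kcal/mol.
Chair II (vinyl equatorial, amino equatorial, ethynyl equatorial): E = 0.00 kcal/mol.
Chair II is the more stable (lower-energy) conformer, and in that chair the ethynyl group is equatorial.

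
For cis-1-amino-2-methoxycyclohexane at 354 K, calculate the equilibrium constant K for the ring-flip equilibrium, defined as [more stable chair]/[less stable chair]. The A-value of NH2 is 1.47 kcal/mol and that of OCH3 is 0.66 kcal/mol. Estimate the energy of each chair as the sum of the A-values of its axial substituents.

K ≈ 3.16

C1 and C2 have opposite parity, so for the cis isomer the two substituents are one axial and one equatorial in each chair.
Chair I (amino axial, methoxy equatorial): E = 1.47 kcal/mol; chair II (amino equatorial, methoxy axial): E = 0.66 kcal/mol.
ΔG = 0.81 kcal/mol between the two chairs.
K = exp(ΔG/RT) with R = 1.987×10⁻³ kcal mol⁻¹ K⁻¹ and T = 354 K gives K ≈ 3.16.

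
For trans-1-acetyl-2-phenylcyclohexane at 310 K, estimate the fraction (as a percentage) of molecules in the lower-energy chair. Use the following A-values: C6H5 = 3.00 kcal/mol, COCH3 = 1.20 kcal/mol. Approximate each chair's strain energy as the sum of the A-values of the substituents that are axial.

C1 and C2 have opposite parity, so for the trans isomer the two substituents are e,e in one chair and a,a in the other.
Chair I (phenyl axial, acetyl axial): E = 4.20 kcal/mol; chair II (phenyl equatorial, acetyl equatorial): E = 0.00 kcal/mol.
ΔG = 4.20 kcal/mol between the two chairs.
K = exp(ΔG/RT) with R = 1.987×10⁻³ kcal mol⁻¹ K⁻¹ and T = 310 K gives K ≈ 915.
Fraction in the lower-energy chair = K/(K+1) = 99.9%.

99.9%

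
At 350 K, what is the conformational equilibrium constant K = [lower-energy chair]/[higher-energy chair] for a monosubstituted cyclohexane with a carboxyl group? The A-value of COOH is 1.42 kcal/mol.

K ≈ 7.70

One chair has the carboxyl group axial (E = 1.42 kcal/mol) and the other has it equatorial (E = 0).
ΔG = 1.42 kcal/mol between the two chairs.
K = exp(ΔG/RT) with R = 1.987×10⁻³ kcal mol⁻¹ K⁻¹ and T = 350 K gives K ≈ 7.7.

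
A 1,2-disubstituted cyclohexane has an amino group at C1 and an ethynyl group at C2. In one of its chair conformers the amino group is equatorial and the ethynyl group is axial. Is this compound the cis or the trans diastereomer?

cis

C1 and C2 have opposite parity, so their axial bonds point in opposite directions.
With opposite-parity carbons, two substituents on the same face are one axial and one equatorial; opposite faces give both axial or both equatorial.
Here the groups are equatorial/axial → same face → cis.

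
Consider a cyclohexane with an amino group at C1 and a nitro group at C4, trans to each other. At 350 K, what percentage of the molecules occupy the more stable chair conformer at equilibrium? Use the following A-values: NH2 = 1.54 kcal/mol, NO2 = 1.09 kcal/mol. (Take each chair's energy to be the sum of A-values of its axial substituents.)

C1 and C4 have opposite parity, so for the trans isomer the two substituents are e,e in one chair and a,a in the other.
Chair I (amino axial, nitro axial): E = 2.63 kcal/mol; chair II (amino equatorial, nitro equatorial): E = 0.00 kcal/mol.
ΔG = 2.63 kcal/mol between the two chairs.
K = exp(ΔG/RT) with R = 1.987×10⁻³ kcal mol⁻¹ K⁻¹ and T = 350 K gives K ≈ 43.9.
Fraction in the lower-energy chair = K/(K+1) = 97.8%.

97.8%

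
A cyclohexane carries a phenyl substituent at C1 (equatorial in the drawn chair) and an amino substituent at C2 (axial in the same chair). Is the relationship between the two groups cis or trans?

C1 and C2 have opposite parity, so their axial bonds point in opposite directions.
With opposite-parity carbons, two substituents on the same face are one axial and one equatorial; opposite faces give both axial or both equatorial.
Here the groups are equatorial/axial → same face → cis.

cis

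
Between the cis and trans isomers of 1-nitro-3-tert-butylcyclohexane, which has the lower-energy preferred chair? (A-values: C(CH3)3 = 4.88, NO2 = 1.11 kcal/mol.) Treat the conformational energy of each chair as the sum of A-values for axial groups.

At 1,3 positions (parity same): cis → (e,e or a,a); trans → (a,e or e,a).
Best chair for cis: E = 0.00 kcal/mol; best chair for trans: E = 1.11 kcal/mol.
The cis isomer is lower by 1.11 kcal/mol.

cis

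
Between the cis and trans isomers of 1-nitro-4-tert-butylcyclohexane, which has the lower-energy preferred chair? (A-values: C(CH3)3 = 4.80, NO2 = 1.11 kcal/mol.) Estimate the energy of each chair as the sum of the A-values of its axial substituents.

trans

At 1,4 positions (parity opposite): cis → (a,e or e,a); trans → (e,e or a,a).
Best chair for cis: E = 1.11 kcal/mol; best chair for trans: E = 0.00 kcal/mol.
The trans isomer is lower by 1.11 kcal/mol.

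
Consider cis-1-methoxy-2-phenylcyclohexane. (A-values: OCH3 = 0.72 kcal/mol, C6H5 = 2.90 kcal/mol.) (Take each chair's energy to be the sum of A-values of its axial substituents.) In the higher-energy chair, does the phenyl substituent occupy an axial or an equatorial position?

C1 and C2 have opposite parity, so for the cis isomer the two substituents are one axial and one equatorial in each chair.
Chair I (methoxy axial, phenyl equatorial): E = 0.72 kcal/mol.
Chair II (methoxy equatorial, phenyl axial): E = 2.90 kcal/mol.
Chair II is the less stable (higher-energy) conformer, and in that chair the phenyl group is axial.

axial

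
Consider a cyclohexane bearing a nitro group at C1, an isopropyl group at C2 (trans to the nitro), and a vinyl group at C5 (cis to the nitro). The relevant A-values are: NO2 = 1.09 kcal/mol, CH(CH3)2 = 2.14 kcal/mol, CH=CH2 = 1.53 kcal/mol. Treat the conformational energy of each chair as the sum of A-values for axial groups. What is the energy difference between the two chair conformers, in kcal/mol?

4.76 kcal/mol

Chair I (nitro axial, isopropyl axial, vinyl axial): E = 4.76 kcal/mol.
Chair II (nitro equatorial, isopropyl equatorial, vinyl equatorial): E = 0.00 kcal/mol.
ΔE = 4.76 − 0.00 = 4.76 kcal/mol; chair II is more stable.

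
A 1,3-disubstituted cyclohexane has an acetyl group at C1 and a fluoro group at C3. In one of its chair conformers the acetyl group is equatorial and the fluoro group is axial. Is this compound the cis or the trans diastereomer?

C1 and C3 have the same parity, so their axial bonds point in the same direction.
With same-parity carbons, two substituents on the same face are both axial or both equatorial; opposite faces give one of each.
Here the groups are equatorial/axial → opposite face → trans.

trans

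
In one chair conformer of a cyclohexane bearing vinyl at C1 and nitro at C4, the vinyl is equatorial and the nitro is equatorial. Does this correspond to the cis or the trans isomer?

trans

C1 and C4 have opposite parity, so their axial bonds point in opposite directions.
With opposite-parity carbons, two substituents on the same face are one axial and one equatorial; opposite faces give both axial or both equatorial.
Here the groups are equatorial/equatorial → opposite face → trans.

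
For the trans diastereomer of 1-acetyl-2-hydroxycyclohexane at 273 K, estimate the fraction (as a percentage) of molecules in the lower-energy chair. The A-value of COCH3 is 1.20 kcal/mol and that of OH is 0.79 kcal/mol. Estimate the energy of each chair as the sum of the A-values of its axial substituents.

C1 and C2 have opposite parity, so for the trans isomer the two substituents are e,e in one chair and a,a in the other.
Chair I (acetyl axial, hydroxyl axial): E = 1.99 kcal/mol; chair II (acetyl equatorial, hydroxyl equatorial): E = 0.00 kcal/mol.
ΔG = 1.99 kcal/mol between the two chairs.
K = exp(ΔG/RT) with R = 1.987×10⁻³ kcal mol⁻¹ K⁻¹ and T = 273 K gives K ≈ 39.2.
Fraction in the lower-energy chair = K/(K+1) = 97.5%.

97.5%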